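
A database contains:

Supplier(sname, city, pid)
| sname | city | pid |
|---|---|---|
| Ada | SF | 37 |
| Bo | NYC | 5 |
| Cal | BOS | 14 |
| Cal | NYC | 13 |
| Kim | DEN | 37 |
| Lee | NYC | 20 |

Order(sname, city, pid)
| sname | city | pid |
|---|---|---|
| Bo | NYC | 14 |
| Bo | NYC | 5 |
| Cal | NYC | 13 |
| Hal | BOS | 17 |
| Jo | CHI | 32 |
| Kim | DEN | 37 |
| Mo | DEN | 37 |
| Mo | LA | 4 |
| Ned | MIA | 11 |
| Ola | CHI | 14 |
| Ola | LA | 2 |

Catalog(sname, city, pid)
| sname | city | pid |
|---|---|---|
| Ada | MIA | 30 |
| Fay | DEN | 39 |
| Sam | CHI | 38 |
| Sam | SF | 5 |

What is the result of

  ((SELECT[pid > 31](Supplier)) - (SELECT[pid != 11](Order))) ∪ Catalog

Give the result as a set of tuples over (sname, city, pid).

Selection pid > 31: {(Ada, SF, 37), (Kim, DEN, 37)}
Selection pid != 11: {(Bo, NYC, 14), (Bo, NYC, 5), (Cal, NYC, 13), (Hal, BOS, 17), (Jo, CHI, 32), (Kim, DEN, 37), (Mo, DEN, 37), (Mo, LA, 4), (Ola, CHI, 14), (Ola, LA, 2)}
Taking the difference: {(Ada, SF, 37)}
Taking the union: {(Ada, MIA, 30), (Ada, SF, 37), (Fay, DEN, 39), (Sam, CHI, 38), (Sam, SF, 5)}

{(Ada, MIA, 30), (Ada, SF, 37), (Fay, DEN, 39), (Sam, CHI, 38), (Sam, SF, 5)}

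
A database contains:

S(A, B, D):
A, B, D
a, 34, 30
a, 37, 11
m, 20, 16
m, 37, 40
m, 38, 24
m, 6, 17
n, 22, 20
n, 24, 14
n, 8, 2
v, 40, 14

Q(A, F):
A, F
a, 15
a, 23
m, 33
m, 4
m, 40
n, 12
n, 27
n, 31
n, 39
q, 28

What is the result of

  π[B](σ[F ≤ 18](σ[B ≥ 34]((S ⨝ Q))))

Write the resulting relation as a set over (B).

{34, 37, 38}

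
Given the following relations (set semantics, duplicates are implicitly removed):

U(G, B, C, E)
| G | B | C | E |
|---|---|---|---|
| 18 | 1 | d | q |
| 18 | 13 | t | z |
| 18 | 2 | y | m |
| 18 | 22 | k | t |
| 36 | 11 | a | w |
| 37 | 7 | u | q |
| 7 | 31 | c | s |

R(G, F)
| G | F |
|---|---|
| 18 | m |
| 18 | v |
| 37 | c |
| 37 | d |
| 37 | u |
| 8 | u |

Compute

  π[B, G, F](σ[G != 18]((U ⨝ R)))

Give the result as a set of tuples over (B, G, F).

U ⋈ R (natural join on G): {(18, 1, d, q, m), (18, 1, d, q, v), (18, 13, t, z, m), (18, 13, t, z, v), (18, 2, y, m, m), (18, 2, y, m, v), (18, 22, k, t, m), (18, 22, k, t, v), (37, 7, u, q, c), (37, 7, u, q, d), (37, 7, u, q, u)}
σ[G != 18]: keep tuples satisfying G != 18 → {(37, 7, u, q, c), (37, 7, u, q, d), (37, 7, u, q, u)}
Projecting to B, G, F: {(7, 37, c), (7, 37, d), (7, 37, u)}

{(7, 37, c), (7, 37, d), (7, 37, u)}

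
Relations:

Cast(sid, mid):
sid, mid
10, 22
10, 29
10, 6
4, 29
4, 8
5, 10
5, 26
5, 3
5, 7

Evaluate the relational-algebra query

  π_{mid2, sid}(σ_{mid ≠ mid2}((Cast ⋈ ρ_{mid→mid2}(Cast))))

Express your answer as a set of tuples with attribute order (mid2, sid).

ρ[mid→mid2]: schema becomes (sid, mid2); tuples unchanged.
Cast ⋈ ρ_{mid→mid2}(Cast) (natural join on sid): {(10, 22, 22), (10, 22, 29), (10, 22, 6), (10, 29, 22), (10, 29, 29), (10, 29, 6), (10, 6, 22), (10, 6, 29), (10, 6, 6), (4, 29, 29), (4, 29, 8), (4, 8, 29), (4, 8, 8), (5, 10, 10), (5, 10, 26), (5, 10, 3), (5, 10, 7), (5, 26, 10), (5, 26, 26), (5, 26, 3), (5, 26, 7), (5, 3, 10), (5, 3, 26), (5, 3, 3), (5, 3, 7), (5, 7, 10), (5, 7, 26), (5, 7, 3), (5, 7, 7)}
Apply σ_{mid ≠ mid2}; surviving tuples: {(10, 22, 29), (10, 22, 6), (10, 29, 22), (10, 29, 6), (10, 6, 22), (10, 6, 29), (4, 29, 8), (4, 8, 29), (5, 10, 26), (5, 10, 3), (5, 10, 7), (5, 26, 10), (5, 26, 3), (5, 26, 7), (5, 3, 10), (5, 3, 26), (5, 3, 7), (5, 7, 10), (5, 7, 26), (5, 7, 3)}
Keep only column(s) mid2, sid (11 duplicate(s) eliminated): {(10, 5), (22, 10), (26, 5), (29, 10), (29, 4), (3, 5), (6, 10), (7, 5), (8, 4)}

{(10, 5), (22, 10), (26, 5), (29, 10), (29, 4), (3, 5), (6, 10), (7, 5), (8, 4)}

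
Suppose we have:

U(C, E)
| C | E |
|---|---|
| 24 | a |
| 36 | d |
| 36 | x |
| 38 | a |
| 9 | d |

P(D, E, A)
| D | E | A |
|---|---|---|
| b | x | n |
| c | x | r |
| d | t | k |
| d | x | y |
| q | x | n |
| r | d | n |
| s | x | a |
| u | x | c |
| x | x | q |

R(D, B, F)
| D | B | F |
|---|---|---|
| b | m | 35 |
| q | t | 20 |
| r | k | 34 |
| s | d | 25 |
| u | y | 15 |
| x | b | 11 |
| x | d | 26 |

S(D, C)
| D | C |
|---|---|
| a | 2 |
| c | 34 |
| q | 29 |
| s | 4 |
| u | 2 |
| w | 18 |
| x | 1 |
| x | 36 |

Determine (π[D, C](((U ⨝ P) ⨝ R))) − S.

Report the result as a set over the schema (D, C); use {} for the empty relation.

Natural join on E: {(36, d, r, n), (36, x, b, n), (36, x, c, r), (36, x, d, y), (36, x, q, n), (36, x, s, a), (36, x, u, c), (36, x, x, q), (9, d, r, n)}
Natural join on D: {(36, d, r, n, k, 34), (36, x, b, n, m, 35), (36, x, q, n, t, 20), (36, x, s, a, d, 25), (36, x, u, c, y, 15), (36, x, x, q, b, 11), (36, x, x, q, d, 26), (9, d, r, n, k, 34)}
Keep only column(s) D, C (1 duplicate(s) eliminated): {(b, 36), (q, 36), (r, 36), (r, 9), (s, 36), (u, 36), (x, 36)}
Difference: {(b, 36), (q, 36), (r, 36), (r, 9), (s, 36), (u, 36), (x, 36)} with {(a, 2), (c, 34), (q, 29), (s, 4), (u, 2), (w, 18), (x, 1), (x, 36)} → {(b, 36), (q, 36), (r, 36), (r, 9), (s, 36), (u, 36)}

{(b, 36), (q, 36), (r, 36), (r, 9), (s, 36), (u, 36)}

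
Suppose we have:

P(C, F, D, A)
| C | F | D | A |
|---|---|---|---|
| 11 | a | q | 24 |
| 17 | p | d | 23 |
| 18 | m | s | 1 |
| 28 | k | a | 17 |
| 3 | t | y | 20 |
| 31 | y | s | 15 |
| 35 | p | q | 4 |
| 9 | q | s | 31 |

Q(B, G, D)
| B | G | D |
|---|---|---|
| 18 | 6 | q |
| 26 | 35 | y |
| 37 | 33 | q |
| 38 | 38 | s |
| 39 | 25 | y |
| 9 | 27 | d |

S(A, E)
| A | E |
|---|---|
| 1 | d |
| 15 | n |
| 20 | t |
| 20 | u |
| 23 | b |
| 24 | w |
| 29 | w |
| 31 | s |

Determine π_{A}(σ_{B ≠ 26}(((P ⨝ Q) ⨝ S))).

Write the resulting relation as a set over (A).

P ⋈ Q (natural join on D): {(11, a, q, 24, 18, 6), (11, a, q, 24, 37, 33), (17, p, d, 23, 9, 27), (18, m, s, 1, 38, 38), (3, t, y, 20, 26, 35), (3, t, y, 20, 39, 25), (31, y, s, 15, 38, 38), (35, p, q, 4, 18, 6), (35, p, q, 4, 37, 33), (9, q, s, 31, 38, 38)}
(P ⨝ Q) ⋈ S (natural join on A): {(11, a, q, 24, 18, 6, w), (11, a, q, 24, 37, 33, w), (17, p, d, 23, 9, 27, b), (18, m, s, 1, 38, 38, d), (3, t, y, 20, 26, 35, t), (3, t, y, 20, 26, 35, u), (3, t, y, 20, 39, 25, t), (3, t, y, 20, 39, 25, u), (31, y, s, 15, 38, 38, n), (9, q, s, 31, 38, 38, s)}
Selection B ≠ 26: {(11, a, q, 24, 18, 6, w), (11, a, q, 24, 37, 33, w), (17, p, d, 23, 9, 27, b), (18, m, s, 1, 38, 38, d), (3, t, y, 20, 39, 25, t), (3, t, y, 20, 39, 25, u), (31, y, s, 15, 38, 38, n), (9, q, s, 31, 38, 38, s)}
Keep only column(s) A (2 duplicate(s) eliminated): {1, 15, 20, 23, 24, 31}

{1, 15, 20, 23, 24, 31}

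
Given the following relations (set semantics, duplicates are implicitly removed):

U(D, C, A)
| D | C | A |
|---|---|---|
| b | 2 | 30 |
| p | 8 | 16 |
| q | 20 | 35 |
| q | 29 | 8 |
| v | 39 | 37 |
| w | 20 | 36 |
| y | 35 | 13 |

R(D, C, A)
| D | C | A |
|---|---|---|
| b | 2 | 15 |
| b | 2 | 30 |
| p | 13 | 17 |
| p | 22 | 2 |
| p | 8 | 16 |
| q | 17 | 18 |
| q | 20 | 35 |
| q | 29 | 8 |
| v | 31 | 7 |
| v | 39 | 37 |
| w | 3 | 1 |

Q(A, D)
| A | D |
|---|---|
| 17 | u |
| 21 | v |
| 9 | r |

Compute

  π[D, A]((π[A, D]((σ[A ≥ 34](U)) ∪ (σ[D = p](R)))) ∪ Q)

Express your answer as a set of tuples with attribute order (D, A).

σ[A ≥ 34]: keep tuples satisfying A ≥ 34 → {(q, 20, 35), (v, 39, 37), (w, 20, 36)}
σ[D = p]: keep tuples satisfying D = p → {(p, 13, 17), (p, 22, 2), (p, 8, 16)}
Union: {(q, 20, 35), (v, 39, 37), (w, 20, 36)} with {(p, 13, 17), (p, 22, 2), (p, 8, 16)} → {(p, 13, 17), (p, 22, 2), (p, 8, 16), (q, 20, 35), (v, 39, 37), (w, 20, 36)}
Keep only column(s) A, D: {(16, p), (17, p), (2, p), (35, q), (36, w), (37, v)}
Union: {(16, p), (17, p), (2, p), (35, q), (36, w), (37, v)} with {(17, u), (21, v), (9, r)} → {(16, p), (17, p), (17, u), (2, p), (21, v), (35, q), (36, w), (37, v), (9, r)}
Keep only column(s) D, A: {(p, 16), (p, 17), (p, 2), (q, 35), (r, 9), (u, 17), (v, 21), (v, 37), (w, 36)}

{(p, 16), (p, 17), (p, 2), (q, 35), (r, 9), (u, 17), (v, 21), (v, 37), (w, 36)}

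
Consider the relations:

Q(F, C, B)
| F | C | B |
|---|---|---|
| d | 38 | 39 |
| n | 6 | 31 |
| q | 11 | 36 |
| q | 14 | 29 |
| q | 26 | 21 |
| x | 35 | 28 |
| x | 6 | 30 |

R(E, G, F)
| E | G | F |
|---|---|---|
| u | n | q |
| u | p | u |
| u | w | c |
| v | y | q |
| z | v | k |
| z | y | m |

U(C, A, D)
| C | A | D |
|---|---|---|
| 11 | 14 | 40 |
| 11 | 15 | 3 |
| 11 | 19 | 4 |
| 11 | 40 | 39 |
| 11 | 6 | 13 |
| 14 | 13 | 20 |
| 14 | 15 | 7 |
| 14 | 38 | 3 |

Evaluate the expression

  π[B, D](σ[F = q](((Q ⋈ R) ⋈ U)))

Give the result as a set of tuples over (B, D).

Q ⋈ R (natural join on F): {(q, 11, 36, u, n), (q, 11, 36, v, y), (q, 14, 29, u, n), (q, 14, 29, v, y), (q, 26, 21, u, n), (q, 26, 21, v, y)}
(Q ⋈ R) ⋈ U (natural join on C): {(q, 11, 36, u, n, 14, 40), (q, 11, 36, u, n, 15, 3), (q, 11, 36, u, n, 19, 4), (q, 11, 36, u, n, 40, 39), (q, 11, 36, u, n, 6, 13), (q, 11, 36, v, y, 14, 40), (q, 11, 36, v, y, 15, 3), (q, 11, 36, v, y, 19, 4), (q, 11, 36, v, y, 40, 39), (q, 11, 36, v, y, 6, 13), (q, 14, 29, u, n, 13, 20), (q, 14, 29, u, n, 15, 7), (q, 14, 29, u, n, 38, 3), (q, 14, 29, v, y, 13, 20), (q, 14, 29, v, y, 15, 7), (q, 14, 29, v, y, 38, 3)}
Apply σ_{F = q}; surviving tuples: {(q, 11, 36, u, n, 14, 40), (q, 11, 36, u, n, 15, 3), (q, 11, 36, u, n, 19, 4), (q, 11, 36, u, n, 40, 39), (q, 11, 36, u, n, 6, 13), (q, 11, 36, v, y, 14, 40), (q, 11, 36, v, y, 15, 3), (q, 11, 36, v, y, 19, 4), (q, 11, 36, v, y, 40, 39), (q, 11, 36, v, y, 6, 13), (q, 14, 29, u, n, 13, 20), (q, 14, 29, u, n, 15, 7), (q, 14, 29, u, n, 38, 3), (q, 14, 29, v, y, 13, 20), (q, 14, 29, v, y, 15, 7), (q, 14, 29, v, y, 38, 3)}
Keep only column(s) B, D (8 duplicate(s) eliminated): {(29, 20), (29, 3), (29, 7), (36, 13), (36, 3), (36, 39), (36, 4), (36, 40)}

{(29, 20), (29, 3), (29, 7), (36, 13), (36, 3), (36, 39), (36, 4), (36, 40)}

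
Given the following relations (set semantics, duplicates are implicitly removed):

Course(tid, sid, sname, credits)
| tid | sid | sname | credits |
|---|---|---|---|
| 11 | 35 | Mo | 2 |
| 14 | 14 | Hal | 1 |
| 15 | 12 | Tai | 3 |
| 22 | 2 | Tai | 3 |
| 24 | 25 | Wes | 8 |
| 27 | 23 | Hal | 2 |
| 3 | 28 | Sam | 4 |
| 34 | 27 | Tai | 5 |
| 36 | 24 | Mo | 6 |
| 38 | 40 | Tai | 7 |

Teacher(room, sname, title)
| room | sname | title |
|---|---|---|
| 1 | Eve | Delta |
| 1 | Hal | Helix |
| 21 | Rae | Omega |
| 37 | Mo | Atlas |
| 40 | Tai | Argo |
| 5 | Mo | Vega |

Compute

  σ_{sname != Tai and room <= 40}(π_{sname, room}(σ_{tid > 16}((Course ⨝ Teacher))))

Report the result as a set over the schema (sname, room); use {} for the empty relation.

{(Hal, 1), (Mo, 37), (Mo, 5)}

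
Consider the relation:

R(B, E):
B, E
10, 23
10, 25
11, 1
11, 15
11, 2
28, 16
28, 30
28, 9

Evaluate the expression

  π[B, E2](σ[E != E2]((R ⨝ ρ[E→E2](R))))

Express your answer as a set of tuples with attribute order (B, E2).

ρ[E→E2]: schema becomes (B, E2); tuples unchanged.
R ⋈ ρ[E→E2](R) (natural join on B): {(10, 23, 23), (10, 23, 25), (10, 25, 23), (10, 25, 25), (11, 1, 1), (11, 1, 15), (11, 1, 2), (11, 15, 1), (11, 15, 15), (11, 15, 2), (11, 2, 1), (11, 2, 15), (11, 2, 2), (28, 16, 16), (28, 16, 30), (28, 16, 9), (28, 30, 16), (28, 30, 30), (28, 30, 9), (28, 9, 16), (28, 9, 30), (28, 9, 9)}
Filtering on E != E2 leaves {(10, 23, 25), (10, 25, 23), (11, 1, 15), (11, 1, 2), (11, 15, 1), (11, 15, 2), (11, 2, 1), (11, 2, 15), (28, 16, 30), (28, 16, 9), (28, 30, 16), (28, 30, 9), (28, 9, 16), (28, 9, 30)}.
π_{B, E2} gives {(10, 23), (10, 25), (11, 1), (11, 15), (11, 2), (28, 16), (28, 30), (28, 9)} (6 duplicate(s) eliminated).

{(10, 23), (10, 25), (11, 1), (11, 15), (11, 2), (28, 16), (28, 30), (28, 9)}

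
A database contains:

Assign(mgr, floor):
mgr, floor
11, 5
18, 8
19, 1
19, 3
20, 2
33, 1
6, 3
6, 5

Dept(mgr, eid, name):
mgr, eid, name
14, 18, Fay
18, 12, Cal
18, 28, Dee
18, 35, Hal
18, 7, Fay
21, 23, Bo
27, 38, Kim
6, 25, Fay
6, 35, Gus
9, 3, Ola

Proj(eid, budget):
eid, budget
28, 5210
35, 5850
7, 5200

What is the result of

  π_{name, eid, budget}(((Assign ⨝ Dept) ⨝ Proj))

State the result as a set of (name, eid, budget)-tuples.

{(Dee, 28, 5210), (Fay, 7, 5200), (Gus, 35, 5850), (Hal, 35, 5850)}

Natural join on mgr: {(18, 8, 12, Cal), (18, 8, 28, Dee), (18, 8, 35, Hal), (18, 8, 7, Fay), (6, 3, 25, Fay), (6, 3, 35, Gus), (6, 5, 25, Fay), (6, 5, 35, Gus)}
Natural join on eid: {(18, 8, 28, Dee, 5210), (18, 8, 35, Hal, 5850), (18, 8, 7, Fay, 5200), (6, 3, 35, Gus, 5850), (6, 5, 35, Gus, 5850)}
π[name, eid, budget]: project onto (name, eid, budget) (1 duplicate(s) eliminated) → {(Dee, 28, 5210), (Fay, 7, 5200), (Gus, 35, 5850), (Hal, 35, 5850)}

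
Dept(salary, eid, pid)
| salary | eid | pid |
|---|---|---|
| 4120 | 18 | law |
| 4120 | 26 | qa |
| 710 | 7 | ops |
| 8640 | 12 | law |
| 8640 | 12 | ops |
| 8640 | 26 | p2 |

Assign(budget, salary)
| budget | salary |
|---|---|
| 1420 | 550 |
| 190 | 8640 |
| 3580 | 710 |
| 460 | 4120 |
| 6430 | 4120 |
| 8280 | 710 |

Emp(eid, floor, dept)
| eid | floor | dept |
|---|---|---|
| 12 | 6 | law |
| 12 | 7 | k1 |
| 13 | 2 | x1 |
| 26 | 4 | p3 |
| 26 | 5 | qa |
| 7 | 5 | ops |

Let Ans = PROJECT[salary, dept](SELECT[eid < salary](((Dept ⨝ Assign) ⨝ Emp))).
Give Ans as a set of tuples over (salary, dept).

{(4120, p3), (4120, qa), (710, ops), (8640, k1), (8640, law), (8640, p3), (8640, qa)}

Joining Dept and Assign on salary yields {(4120, 18, law, 460), (4120, 18, law, 6430), (4120, 26, qa, 460), (4120, 26, qa, 6430), (710, 7, ops, 3580), (710, 7, ops, 8280), (8640, 12, law, 190), (8640, 12, ops, 190), (8640, 26, p2, 190)}.
Joining (Dept ⨝ Assign) and Emp on eid yields {(4120, 26, qa, 460, 4, p3), (4120, 26, qa, 460, 5, qa), (4120, 26, qa, 6430, 4, p3), (4120, 26, qa, 6430, 5, qa), (710, 7, ops, 3580, 5, ops), (710, 7, ops, 8280, 5, ops), (8640, 12, law, 190, 6, law), (8640, 12, law, 190, 7, k1), (8640, 12, ops, 190, 6, law), (8640, 12, ops, 190, 7, k1), (8640, 26, p2, 190, 4, p3), (8640, 26, p2, 190, 5, qa)}.
Selection eid < salary: {(4120, 26, qa, 460, 4, p3), (4120, 26, qa, 460, 5, qa), (4120, 26, qa, 6430, 4, p3), (4120, 26, qa, 6430, 5, qa), (710, 7, ops, 3580, 5, ops), (710, 7, ops, 8280, 5, ops), (8640, 12, law, 190, 6, law), (8640, 12, law, 190, 7, k1), (8640, 12, ops, 190, 6, law), (8640, 12, ops, 190, 7, k1), (8640, 26, p2, 190, 4, p3), (8640, 26, p2, 190, 5, qa)}
Keep only column(s) salary, dept (5 duplicate(s) eliminated): {(4120, p3), (4120, qa), (710, ops), (8640, k1), (8640, law), (8640, p3), (8640, qa)}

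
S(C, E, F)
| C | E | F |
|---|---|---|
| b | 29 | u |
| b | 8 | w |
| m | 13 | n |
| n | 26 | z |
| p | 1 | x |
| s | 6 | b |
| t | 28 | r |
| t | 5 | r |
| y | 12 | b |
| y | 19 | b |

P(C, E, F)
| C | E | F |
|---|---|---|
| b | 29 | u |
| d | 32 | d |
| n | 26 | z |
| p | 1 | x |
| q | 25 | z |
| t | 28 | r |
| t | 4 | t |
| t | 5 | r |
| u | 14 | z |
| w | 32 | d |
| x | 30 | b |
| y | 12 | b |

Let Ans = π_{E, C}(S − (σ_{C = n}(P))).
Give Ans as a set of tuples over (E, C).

σ[C = n]: keep tuples satisfying C = n → {(n, 26, z)}
Taking the difference: {(b, 29, u), (b, 8, w), (m, 13, n), (p, 1, x), (s, 6, b), (t, 28, r), (t, 5, r), (y, 12, b), (y, 19, b)}
π_{E, C} gives {(1, p), (12, y), (13, m), (19, y), (28, t), (29, b), (5, t), (6, s), (8, b)}.

{(1, p), (12, y), (13, m), (19, y), (28, t), (29, b), (5, t), (6, s), (8, b)}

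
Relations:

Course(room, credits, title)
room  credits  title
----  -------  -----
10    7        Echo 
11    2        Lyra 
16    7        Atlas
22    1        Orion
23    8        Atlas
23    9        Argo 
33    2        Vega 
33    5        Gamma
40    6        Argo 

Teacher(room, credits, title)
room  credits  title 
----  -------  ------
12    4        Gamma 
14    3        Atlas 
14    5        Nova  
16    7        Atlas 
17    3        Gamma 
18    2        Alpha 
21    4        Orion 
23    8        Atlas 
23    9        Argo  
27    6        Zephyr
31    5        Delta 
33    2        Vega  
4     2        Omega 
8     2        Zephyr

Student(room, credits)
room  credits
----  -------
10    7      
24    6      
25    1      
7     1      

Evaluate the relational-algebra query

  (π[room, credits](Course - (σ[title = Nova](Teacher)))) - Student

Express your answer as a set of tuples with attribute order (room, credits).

Filtering on title = Nova leaves {(14, 5, Nova)}.
Set difference of the two operands is {(10, 7, Echo), (11, 2, Lyra), (16, 7, Atlas), (22, 1, Orion), (23, 8, Atlas), (23, 9, Argo), (33, 2, Vega), (33, 5, Gamma), (40, 6, Argo)}.
π_{room, credits} gives {(10, 7), (11, 2), (16, 7), (22, 1), (23, 8), (23, 9), (33, 2), (33, 5), (40, 6)}.
Set difference of the two operands is {(11, 2), (16, 7), (22, 1), (23, 8), (23, 9), (33, 2), (33, 5), (40, 6)}.

{(11, 2), (16, 7), (22, 1), (23, 8), (23, 9), (33, 2), (33, 5), (40, 6)}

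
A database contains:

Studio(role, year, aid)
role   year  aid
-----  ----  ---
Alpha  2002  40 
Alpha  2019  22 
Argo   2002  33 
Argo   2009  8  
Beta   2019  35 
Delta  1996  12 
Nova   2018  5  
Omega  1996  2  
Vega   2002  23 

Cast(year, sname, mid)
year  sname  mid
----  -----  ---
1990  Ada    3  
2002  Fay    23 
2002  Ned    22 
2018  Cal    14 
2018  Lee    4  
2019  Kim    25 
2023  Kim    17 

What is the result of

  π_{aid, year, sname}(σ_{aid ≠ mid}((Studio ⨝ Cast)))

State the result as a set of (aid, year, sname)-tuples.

{(22, 2019, Kim), (23, 2002, Ned), (33, 2002, Fay), (33, 2002, Ned), (35, 2019, Kim), (40, 2002, Fay), (40, 2002, Ned), (5, 2018, Cal), (5, 2018, Lee)}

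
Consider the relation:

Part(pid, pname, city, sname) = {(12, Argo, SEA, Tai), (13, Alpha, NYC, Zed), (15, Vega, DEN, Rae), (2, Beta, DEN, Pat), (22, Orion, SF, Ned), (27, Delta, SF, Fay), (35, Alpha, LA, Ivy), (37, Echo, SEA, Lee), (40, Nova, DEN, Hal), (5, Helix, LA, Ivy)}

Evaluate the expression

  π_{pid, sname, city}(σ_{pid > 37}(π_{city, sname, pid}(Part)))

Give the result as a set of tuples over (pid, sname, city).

π[city, sname, pid]: project onto (city, sname, pid) → {(DEN, Hal, 40), (DEN, Pat, 2), (DEN, Rae, 15), (LA, Ivy, 35), (LA, Ivy, 5), (NYC, Zed, 13), (SEA, Lee, 37), (SEA, Tai, 12), (SF, Fay, 27), (SF, Ned, 22)}
σ[pid > 37]: keep tuples satisfying pid > 37 → {(DEN, Hal, 40)}
π[pid, sname, city]: project onto (pid, sname, city) → {(40, Hal, DEN)}

{(40, Hal, DEN)}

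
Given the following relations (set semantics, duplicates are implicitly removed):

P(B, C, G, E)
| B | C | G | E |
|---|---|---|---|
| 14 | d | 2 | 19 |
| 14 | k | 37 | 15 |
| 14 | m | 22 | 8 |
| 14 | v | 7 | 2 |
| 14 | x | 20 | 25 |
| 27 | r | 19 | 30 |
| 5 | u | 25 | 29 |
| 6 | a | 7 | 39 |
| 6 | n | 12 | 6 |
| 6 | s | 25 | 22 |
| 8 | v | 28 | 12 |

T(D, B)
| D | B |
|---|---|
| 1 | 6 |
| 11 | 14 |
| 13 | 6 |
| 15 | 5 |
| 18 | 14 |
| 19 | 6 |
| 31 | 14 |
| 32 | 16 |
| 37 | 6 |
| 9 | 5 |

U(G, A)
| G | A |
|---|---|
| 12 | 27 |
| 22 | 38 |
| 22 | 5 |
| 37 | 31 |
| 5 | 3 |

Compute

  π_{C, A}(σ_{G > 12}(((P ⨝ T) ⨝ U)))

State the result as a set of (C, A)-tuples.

Joining P and T on B yields {(14, d, 2, 19, 11), (14, d, 2, 19, 18), (14, d, 2, 19, 31), (14, k, 37, 15, 11), (14, k, 37, 15, 18), (14, k, 37, 15, 31), (14, m, 22, 8, 11), (14, m, 22, 8, 18), (14, m, 22, 8, 31), (14, v, 7, 2, 11), (14, v, 7, 2, 18), (14, v, 7, 2, 31), (14, x, 20, 25, 11), (14, x, 20, 25, 18), (14, x, 20, 25, 31), (5, u, 25, 29, 15), (5, u, 25, 29, 9), (6, a, 7, 39, 1), (6, a, 7, 39, 13), (6, a, 7, 39, 19), (6, a, 7, 39, 37), (6, n, 12, 6, 1), (6, n, 12, 6, 13), (6, n, 12, 6, 19), (6, n, 12, 6, 37), (6, s, 25, 22, 1), (6, s, 25, 22, 13), (6, s, 25, 22, 19), (6, s, 25, 22, 37)}.
Joining (P ⨝ T) and U on G yields {(14, k, 37, 15, 11, 31), (14, k, 37, 15, 18, 31), (14, k, 37, 15, 31, 31), (14, m, 22, 8, 11, 38), (14, m, 22, 8, 11, 5), (14, m, 22, 8, 18, 38), (14, m, 22, 8, 18, 5), (14, m, 22, 8, 31, 38), (14, m, 22, 8, 31, 5), (6, n, 12, 6, 1, 27), (6, n, 12, 6, 13, 27), (6, n, 12, 6, 19, 27), (6, n, 12, 6, 37, 27)}.
Selection G > 12: {(14, k, 37, 15, 11, 31), (14, k, 37, 15, 18, 31), (14, k, 37, 15, 31, 31), (14, m, 22, 8, 11, 38), (14, m, 22, 8, 11, 5), (14, m, 22, 8, 18, 38), (14, m, 22, 8, 18, 5), (14, m, 22, 8, 31, 38), (14, m, 22, 8, 31, 5)}
Keep only column(s) C, A (6 duplicate(s) eliminated): {(k, 31), (m, 38), (m, 5)}

{(k, 31), (m, 38), (m, 5)}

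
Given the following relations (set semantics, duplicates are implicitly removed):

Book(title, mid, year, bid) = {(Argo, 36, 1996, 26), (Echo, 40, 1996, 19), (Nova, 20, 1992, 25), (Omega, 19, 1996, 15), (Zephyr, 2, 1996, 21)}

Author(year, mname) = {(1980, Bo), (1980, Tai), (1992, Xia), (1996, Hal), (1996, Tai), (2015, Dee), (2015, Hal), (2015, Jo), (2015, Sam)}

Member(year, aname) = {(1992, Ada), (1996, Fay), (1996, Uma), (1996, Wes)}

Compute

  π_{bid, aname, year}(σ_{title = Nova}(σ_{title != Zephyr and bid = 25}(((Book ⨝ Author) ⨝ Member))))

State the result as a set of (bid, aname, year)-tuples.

Joining Book and Author on year yields {(Argo, 36, 1996, 26, Hal), (Argo, 36, 1996, 26, Tai), (Echo, 40, 1996, 19, Hal), (Echo, 40, 1996, 19, Tai), (Nova, 20, 1992, 25, Xia), (Omega, 19, 1996, 15, Hal), (Omega, 19, 1996, 15, Tai), (Zephyr, 2, 1996, 21, Hal), (Zephyr, 2, 1996, 21, Tai)}.
Joining (Book ⨝ Author) and Member on year yields {(Argo, 36, 1996, 26, Hal, Fay), (Argo, 36, 1996, 26, Hal, Uma), (Argo, 36, 1996, 26, Hal, Wes), (Argo, 36, 1996, 26, Tai, Fay), (Argo, 36, 1996, 26, Tai, Uma), (Argo, 36, 1996, 26, Tai, Wes), (Echo, 40, 1996, 19, Hal, Fay), (Echo, 40, 1996, 19, Hal, Uma), (Echo, 40, 1996, 19, Hal, Wes), (Echo, 40, 1996, 19, Tai, Fay), (Echo, 40, 1996, 19, Tai, Uma), (Echo, 40, 1996, 19, Tai, Wes), (Nova, 20, 1992, 25, Xia, Ada), (Omega, 19, 1996, 15, Hal, Fay), (Omega, 19, 1996, 15, Hal, Uma), (Omega, 19, 1996, 15, Hal, Wes), (Omega, 19, 1996, 15, Tai, Fay), (Omega, 19, 1996, 15, Tai, Uma), (Omega, 19, 1996, 15, Tai, Wes), (Zephyr, 2, 1996, 21, Hal, Fay), (Zephyr, 2, 1996, 21, Hal, Uma), (Zephyr, 2, 1996, 21, Hal, Wes), (Zephyr, 2, 1996, 21, Tai, Fay), (Zephyr, 2, 1996, 21, Tai, Uma), (Zephyr, 2, 1996, 21, Tai, Wes)}.
Selection title != Zephyr and bid = 25: {(Nova, 20, 1992, 25, Xia, Ada)}
Selection title = Nova: {(Nova, 20, 1992, 25, Xia, Ada)}
π[bid, aname, year]: project onto (bid, aname, year) → {(25, Ada, 1992)}

{(25, Ada, 1992)}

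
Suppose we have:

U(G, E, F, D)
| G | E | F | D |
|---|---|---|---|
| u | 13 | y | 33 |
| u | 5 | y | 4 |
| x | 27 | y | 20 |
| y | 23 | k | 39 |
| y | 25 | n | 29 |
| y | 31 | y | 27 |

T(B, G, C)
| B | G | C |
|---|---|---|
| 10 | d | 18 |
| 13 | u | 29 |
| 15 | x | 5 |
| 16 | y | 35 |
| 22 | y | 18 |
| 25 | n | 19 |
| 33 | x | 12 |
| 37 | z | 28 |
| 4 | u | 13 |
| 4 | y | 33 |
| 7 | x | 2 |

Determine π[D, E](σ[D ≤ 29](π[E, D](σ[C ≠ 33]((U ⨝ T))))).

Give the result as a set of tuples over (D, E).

{(20, 27), (27, 31), (29, 25), (4, 5)}

Natural join on G: {(u, 13, y, 33, 13, 29), (u, 13, y, 33, 4, 13), (u, 5, y, 4, 13, 29), (u, 5, y, 4, 4, 13), (x, 27, y, 20, 15, 5), (x, 27, y, 20, 33, 12), (x, 27, y, 20, 7, 2), (y, 23, k, 39, 16, 35), (y, 23, k, 39, 22, 18), (y, 23, k, 39, 4, 33), (y, 25, n, 29, 16, 35), (y, 25, n, 29, 22, 18), (y, 25, n, 29, 4, 33), (y, 31, y, 27, 16, 35), (y, 31, y, 27, 22, 18), (y, 31, y, 27, 4, 33)}
Apply σ_{C ≠ 33}; surviving tuples: {(u, 13, y, 33, 13, 29), (u, 13, y, 33, 4, 13), (u, 5, y, 4, 13, 29), (u, 5, y, 4, 4, 13), (x, 27, y, 20, 15, 5), (x, 27, y, 20, 33, 12), (x, 27, y, 20, 7, 2), (y, 23, k, 39, 16, 35), (y, 23, k, 39, 22, 18), (y, 25, n, 29, 16, 35), (y, 25, n, 29, 22, 18), (y, 31, y, 27, 16, 35), (y, 31, y, 27, 22, 18)}
π_{E, D} gives {(13, 33), (23, 39), (25, 29), (27, 20), (31, 27), (5, 4)} (7 duplicate(s) eliminated).
Apply σ_{D ≤ 29}; surviving tuples: {(25, 29), (27, 20), (31, 27), (5, 4)}
π_{D, E} gives {(20, 27), (27, 31), (29, 25), (4, 5)}.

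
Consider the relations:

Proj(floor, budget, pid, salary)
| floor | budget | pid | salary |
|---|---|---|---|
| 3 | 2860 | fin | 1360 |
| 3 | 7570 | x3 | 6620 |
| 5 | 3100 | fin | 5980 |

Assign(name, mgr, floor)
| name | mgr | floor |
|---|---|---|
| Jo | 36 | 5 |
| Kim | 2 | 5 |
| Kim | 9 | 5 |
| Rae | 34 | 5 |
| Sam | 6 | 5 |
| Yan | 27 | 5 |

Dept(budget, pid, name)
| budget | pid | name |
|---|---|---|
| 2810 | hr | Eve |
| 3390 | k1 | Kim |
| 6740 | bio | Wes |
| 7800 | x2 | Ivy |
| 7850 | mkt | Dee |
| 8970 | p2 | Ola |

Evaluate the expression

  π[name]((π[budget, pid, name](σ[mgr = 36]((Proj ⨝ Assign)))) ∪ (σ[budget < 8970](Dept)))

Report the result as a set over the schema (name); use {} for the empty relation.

Natural join on floor: {(5, 3100, fin, 5980, Jo, 36), (5, 3100, fin, 5980, Kim, 2), (5, 3100, fin, 5980, Kim, 9), (5, 3100, fin, 5980, Rae, 34), (5, 3100, fin, 5980, Sam, 6), (5, 3100, fin, 5980, Yan, 27)}
Selection mgr = 36: {(5, 3100, fin, 5980, Jo, 36)}
Projecting to budget, pid, name: {(3100, fin, Jo)}
Selection budget < 8970: {(2810, hr, Eve), (3390, k1, Kim), (6740, bio, Wes), (7800, x2, Ivy), (7850, mkt, Dee)}
Union: {(3100, fin, Jo)} with {(2810, hr, Eve), (3390, k1, Kim), (6740, bio, Wes), (7800, x2, Ivy), (7850, mkt, Dee)} → {(2810, hr, Eve), (3100, fin, Jo), (3390, k1, Kim), (6740, bio, Wes), (7800, x2, Ivy), (7850, mkt, Dee)}
Projecting to name: {Dee, Eve, Ivy, Jo, Kim, Wes}

{Dee, Eve, Ivy, Jo, Kim, Wes}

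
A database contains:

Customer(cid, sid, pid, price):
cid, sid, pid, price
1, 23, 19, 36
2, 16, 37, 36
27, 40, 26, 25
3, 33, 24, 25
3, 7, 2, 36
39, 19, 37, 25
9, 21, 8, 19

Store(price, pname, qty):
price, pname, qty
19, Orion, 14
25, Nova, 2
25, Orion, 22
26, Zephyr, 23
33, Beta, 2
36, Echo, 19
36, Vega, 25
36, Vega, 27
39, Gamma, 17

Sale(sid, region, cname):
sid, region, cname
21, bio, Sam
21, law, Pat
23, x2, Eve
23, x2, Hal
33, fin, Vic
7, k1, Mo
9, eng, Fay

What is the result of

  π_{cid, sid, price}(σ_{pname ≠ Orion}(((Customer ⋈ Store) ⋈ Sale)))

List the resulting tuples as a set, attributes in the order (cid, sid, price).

Customer ⋈ Store (natural join on price): {(1, 23, 19, 36, Echo, 19), (1, 23, 19, 36, Vega, 25), (1, 23, 19, 36, Vega, 27), (2, 16, 37, 36, Echo, 19), (2, 16, 37, 36, Vega, 25), (2, 16, 37, 36, Vega, 27), (27, 40, 26, 25, Nova, 2), (27, 40, 26, 25, Orion, 22), (3, 33, 24, 25, Nova, 2), (3, 33, 24, 25, Orion, 22), (3, 7, 2, 36, Echo, 19), (3, 7, 2, 36, Vega, 25), (3, 7, 2, 36, Vega, 27), (39, 19, 37, 25, Nova, 2), (39, 19, 37, 25, Orion, 22), (9, 21, 8, 19, Orion, 14)}
(Customer ⋈ Store) ⋈ Sale (natural join on sid): {(1, 23, 19, 36, Echo, 19, x2, Eve), (1, 23, 19, 36, Echo, 19, x2, Hal), (1, 23, 19, 36, Vega, 25, x2, Eve), (1, 23, 19, 36, Vega, 25, x2, Hal), (1, 23, 19, 36, Vega, 27, x2, Eve), (1, 23, 19, 36, Vega, 27, x2, Hal), (3, 33, 24, 25, Nova, 2, fin, Vic), (3, 33, 24, 25, Orion, 22, fin, Vic), (3, 7, 2, 36, Echo, 19, k1, Mo), (3, 7, 2, 36, Vega, 25, k1, Mo), (3, 7, 2, 36, Vega, 27, k1, Mo), (9, 21, 8, 19, Orion, 14, bio, Sam), (9, 21, 8, 19, Orion, 14, law, Pat)}
Selection pname ≠ Orion: {(1, 23, 19, 36, Echo, 19, x2, Eve), (1, 23, 19, 36, Echo, 19, x2, Hal), (1, 23, 19, 36, Vega, 25, x2, Eve), (1, 23, 19, 36, Vega, 25, x2, Hal), (1, 23, 19, 36, Vega, 27, x2, Eve), (1, 23, 19, 36, Vega, 27, x2, Hal), (3, 33, 24, 25, Nova, 2, fin, Vic), (3, 7, 2, 36, Echo, 19, k1, Mo), (3, 7, 2, 36, Vega, 25, k1, Mo), (3, 7, 2, 36, Vega, 27, k1, Mo)}
π[cid, sid, price]: project onto (cid, sid, price) (7 duplicate(s) eliminated) → {(1, 23, 36), (3, 33, 25), (3, 7, 36)}

{(1, 23, 36), (3, 33, 25), (3, 7, 36)}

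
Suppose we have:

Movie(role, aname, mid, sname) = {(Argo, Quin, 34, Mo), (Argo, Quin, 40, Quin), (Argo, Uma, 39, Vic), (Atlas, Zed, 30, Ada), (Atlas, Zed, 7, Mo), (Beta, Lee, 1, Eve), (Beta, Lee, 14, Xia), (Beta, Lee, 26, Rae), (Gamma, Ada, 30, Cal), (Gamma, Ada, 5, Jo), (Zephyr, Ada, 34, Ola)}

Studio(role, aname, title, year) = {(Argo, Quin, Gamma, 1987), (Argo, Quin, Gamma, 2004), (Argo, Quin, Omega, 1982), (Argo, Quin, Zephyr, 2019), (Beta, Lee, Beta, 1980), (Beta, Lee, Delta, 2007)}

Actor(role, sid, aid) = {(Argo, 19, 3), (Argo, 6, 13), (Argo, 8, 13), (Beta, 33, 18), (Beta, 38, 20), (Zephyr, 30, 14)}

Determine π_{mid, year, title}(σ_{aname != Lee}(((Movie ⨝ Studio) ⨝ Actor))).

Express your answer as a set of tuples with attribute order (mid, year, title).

Natural join on role, aname: {(Argo, Quin, 34, Mo, Gamma, 1987), (Argo, Quin, 34, Mo, Gamma, 2004), (Argo, Quin, 34, Mo, Omega, 1982), (Argo, Quin, 34, Mo, Zephyr, 2019), (Argo, Quin, 40, Quin, Gamma, 1987), (Argo, Quin, 40, Quin, Gamma, 2004), (Argo, Quin, 40, Quin, Omega, 1982), (Argo, Quin, 40, Quin, Zephyr, 2019), (Beta, Lee, 1, Eve, Beta, 1980), (Beta, Lee, 1, Eve, Delta, 2007), (Beta, Lee, 14, Xia, Beta, 1980), (Beta, Lee, 14, Xia, Delta, 2007), (Beta, Lee, 26, Rae, Beta, 1980), (Beta, Lee, 26, Rae, Delta, 2007)}
Natural join on role: {(Argo, Quin, 34, Mo, Gamma, 1987, 19, 3), (Argo, Quin, 34, Mo, Gamma, 1987, 6, 13), (Argo, Quin, 34, Mo, Gamma, 1987, 8, 13), (Argo, Quin, 34, Mo, Gamma, 2004, 19, 3), (Argo, Quin, 34, Mo, Gamma, 2004, 6, 13), (Argo, Quin, 34, Mo, Gamma, 2004, 8, 13), (Argo, Quin, 34, Mo, Omega, 1982, 19, 3), (Argo, Quin, 34, Mo, Omega, 1982, 6, 13), (Argo, Quin, 34, Mo, Omega, 1982, 8, 13), (Argo, Quin, 34, Mo, Zephyr, 2019, 19, 3), (Argo, Quin, 34, Mo, Zephyr, 2019, 6, 13), (Argo, Quin, 34, Mo, Zephyr, 2019, 8, 13), (Argo, Quin, 40, Quin, Gamma, 1987, 19, 3), (Argo, Quin, 40, Quin, Gamma, 1987, 6, 13), (Argo, Quin, 40, Quin, Gamma, 1987, 8, 13), (Argo, Quin, 40, Quin, Gamma, 2004, 19, 3), (Argo, Quin, 40, Quin, Gamma, 2004, 6, 13), (Argo, Quin, 40, Quin, Gamma, 2004, 8, 13), (Argo, Quin, 40, Quin, Omega, 1982, 19, 3), (Argo, Quin, 40, Quin, Omega, 1982, 6, 13), (Argo, Quin, 40, Quin, Omega, 1982, 8, 13), (Argo, Quin, 40, Quin, Zephyr, 2019, 19, 3), (Argo, Quin, 40, Quin, Zephyr, 2019, 6, 13), (Argo, Quin, 40, Quin, Zephyr, 2019, 8, 13), (Beta, Lee, 1, Eve, Beta, 1980, 33, 18), (Beta, Lee, 1, Eve, Beta, 1980, 38, 20), (Beta, Lee, 1, Eve, Delta, 2007, 33, 18), (Beta, Lee, 1, Eve, Delta, 2007, 38, 20), (Beta, Lee, 14, Xia, Beta, 1980, 33, 18), (Beta, Lee, 14, Xia, Beta, 1980, 38, 20), (Beta, Lee, 14, Xia, Delta, 2007, 33, 18), (Beta, Lee, 14, Xia, Delta, 2007, 38, 20), (Beta, Lee, 26, Rae, Beta, 1980, 33, 18), (Beta, Lee, 26, Rae, Beta, 1980, 38, 20), (Beta, Lee, 26, Rae, Delta, 2007, 33, 18), (Beta, Lee, 26, Rae, Delta, 2007, 38, 20)}
Selection aname != Lee: {(Argo, Quin, 34, Mo, Gamma, 1987, 19, 3), (Argo, Quin, 34, Mo, Gamma, 1987, 6, 13), (Argo, Quin, 34, Mo, Gamma, 1987, 8, 13), (Argo, Quin, 34, Mo, Gamma, 2004, 19, 3), (Argo, Quin, 34, Mo, Gamma, 2004, 6, 13), (Argo, Quin, 34, Mo, Gamma, 2004, 8, 13), (Argo, Quin, 34, Mo, Omega, 1982, 19, 3), (Argo, Quin, 34, Mo, Omega, 1982, 6, 13), (Argo, Quin, 34, Mo, Omega, 1982, 8, 13), (Argo, Quin, 34, Mo, Zephyr, 2019, 19, 3), (Argo, Quin, 34, Mo, Zephyr, 2019, 6, 13), (Argo, Quin, 34, Mo, Zephyr, 2019, 8, 13), (Argo, Quin, 40, Quin, Gamma, 1987, 19, 3), (Argo, Quin, 40, Quin, Gamma, 1987, 6, 13), (Argo, Quin, 40, Quin, Gamma, 1987, 8, 13), (Argo, Quin, 40, Quin, Gamma, 2004, 19, 3), (Argo, Quin, 40, Quin, Gamma, 2004, 6, 13), (Argo, Quin, 40, Quin, Gamma, 2004, 8, 13), (Argo, Quin, 40, Quin, Omega, 1982, 19, 3), (Argo, Quin, 40, Quin, Omega, 1982, 6, 13), (Argo, Quin, 40, Quin, Omega, 1982, 8, 13), (Argo, Quin, 40, Quin, Zephyr, 2019, 19, 3), (Argo, Quin, 40, Quin, Zephyr, 2019, 6, 13), (Argo, Quin, 40, Quin, Zephyr, 2019, 8, 13)}
π[mid, year, title]: project onto (mid, year, title) (16 duplicate(s) eliminated) → {(34, 1982, Omega), (34, 1987, Gamma), (34, 2004, Gamma), (34, 2019, Zephyr), (40, 1982, Omega), (40, 1987, Gamma), (40, 2004, Gamma), (40, 2019, Zephyr)}

{(34, 1982, Omega), (34, 1987, Gamma), (34, 2004, Gamma), (34, 2019, Zephyr), (40, 1982, Omega), (40, 1987, Gamma), (40, 2004, Gamma), (40, 2019, Zephyr)}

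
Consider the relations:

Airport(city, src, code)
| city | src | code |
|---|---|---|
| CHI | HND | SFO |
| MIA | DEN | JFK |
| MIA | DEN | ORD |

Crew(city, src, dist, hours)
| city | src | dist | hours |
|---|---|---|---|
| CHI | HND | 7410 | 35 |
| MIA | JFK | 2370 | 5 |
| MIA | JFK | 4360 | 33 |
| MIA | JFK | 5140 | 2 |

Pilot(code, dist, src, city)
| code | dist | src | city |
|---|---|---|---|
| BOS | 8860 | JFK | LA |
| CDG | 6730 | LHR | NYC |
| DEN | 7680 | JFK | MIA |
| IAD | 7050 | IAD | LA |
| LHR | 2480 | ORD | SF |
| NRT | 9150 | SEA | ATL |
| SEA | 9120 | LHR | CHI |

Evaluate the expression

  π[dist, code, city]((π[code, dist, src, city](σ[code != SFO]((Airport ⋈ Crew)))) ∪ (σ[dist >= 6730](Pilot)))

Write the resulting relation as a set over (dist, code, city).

Joining Airport and Crew on city, src yields {(CHI, HND, SFO, 7410, 35)}.
σ[code != SFO]: keep tuples satisfying code != SFO → {}
Projecting to code, dist, src, city: {}
σ[dist >= 6730]: keep tuples satisfying dist >= 6730 → {(BOS, 8860, JFK, LA), (CDG, 6730, LHR, NYC), (DEN, 7680, JFK, MIA), (IAD, 7050, IAD, LA), (NRT, 9150, SEA, ATL), (SEA, 9120, LHR, CHI)}
Union: {} with {(BOS, 8860, JFK, LA), (CDG, 6730, LHR, NYC), (DEN, 7680, JFK, MIA), (IAD, 7050, IAD, LA), (NRT, 9150, SEA, ATL), (SEA, 9120, LHR, CHI)} → {(BOS, 8860, JFK, LA), (CDG, 6730, LHR, NYC), (DEN, 7680, JFK, MIA), (IAD, 7050, IAD, LA), (NRT, 9150, SEA, ATL), (SEA, 9120, LHR, CHI)}
Projecting to dist, code, city: {(6730, CDG, NYC), (7050, IAD, LA), (7680, DEN, MIA), (8860, BOS, LA), (9120, SEA, CHI), (9150, NRT, ATL)}

{(6730, CDG, NYC), (7050, IAD, LA), (7680, DEN, MIA), (8860, BOS, LA), (9120, SEA, CHI), (9150, NRT, ATL)}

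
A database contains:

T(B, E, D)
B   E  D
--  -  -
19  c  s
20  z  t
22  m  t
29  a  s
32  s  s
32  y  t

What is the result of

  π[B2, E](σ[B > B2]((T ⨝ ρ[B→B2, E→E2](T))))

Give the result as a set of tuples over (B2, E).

{(19, a), (19, s), (20, m), (20, y), (22, y), (29, s)}

ρ[B→B2, E→E2]: schema becomes (B2, E2, D); tuples unchanged.
Natural join on D: {(19, c, s, 19, c), (19, c, s, 29, a), (19, c, s, 32, s), (20, z, t, 20, z), (20, z, t, 22, m), (20, z, t, 32, y), (22, m, t, 20, z), (22, m, t, 22, m), (22, m, t, 32, y), (29, a, s, 19, c), (29, a, s, 29, a), (29, a, s, 32, s), (32, s, s, 19, c), (32, s, s, 29, a), (32, s, s, 32, s), (32, y, t, 20, z), (32, y, t, 22, m), (32, y, t, 32, y)}
Apply σ_{B > B2}; surviving tuples: {(22, m, t, 20, z), (29, a, s, 19, c), (32, s, s, 19, c), (32, s, s, 29, a), (32, y, t, 20, z), (32, y, t, 22, m)}
π_{B2, E} gives {(19, a), (19, s), (20, m), (20, y), (22, y), (29, s)}.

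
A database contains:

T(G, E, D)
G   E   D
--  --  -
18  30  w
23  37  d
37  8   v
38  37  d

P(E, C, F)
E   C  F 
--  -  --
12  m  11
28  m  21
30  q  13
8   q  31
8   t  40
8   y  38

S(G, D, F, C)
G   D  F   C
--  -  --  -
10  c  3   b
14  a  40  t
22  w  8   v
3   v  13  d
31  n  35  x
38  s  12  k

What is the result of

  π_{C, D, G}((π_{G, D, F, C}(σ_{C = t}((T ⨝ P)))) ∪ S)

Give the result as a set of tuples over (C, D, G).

{(b, c, 10), (d, v, 3), (k, s, 38), (t, a, 14), (t, v, 37), (v, w, 22), (x, n, 31)}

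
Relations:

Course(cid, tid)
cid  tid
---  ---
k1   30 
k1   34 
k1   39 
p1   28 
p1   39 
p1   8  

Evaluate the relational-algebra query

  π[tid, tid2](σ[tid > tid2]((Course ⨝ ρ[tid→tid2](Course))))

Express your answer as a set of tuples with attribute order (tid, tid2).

{(28, 8), (34, 30), (39, 28), (39, 30), (39, 34), (39, 8)}

ρ[tid→tid2]: schema becomes (cid, tid2); tuples unchanged.
Natural join on cid: {(k1, 30, 30), (k1, 30, 34), (k1, 30, 39), (k1, 34, 30), (k1, 34, 34), (k1, 34, 39), (k1, 39, 30), (k1, 39, 34), (k1, 39, 39), (p1, 28, 28), (p1, 28, 39), (p1, 28, 8), (p1, 39, 28), (p1, 39, 39), (p1, 39, 8), (p1, 8, 28), (p1, 8, 39), (p1, 8, 8)}
Apply σ_{tid > tid2}; surviving tuples: {(k1, 34, 30), (k1, 39, 30), (k1, 39, 34), (p1, 28, 8), (p1, 39, 28), (p1, 39, 8)}
π_{tid, tid2} gives {(28, 8), (34, 30), (39, 28), (39, 30), (39, 34), (39, 8)}.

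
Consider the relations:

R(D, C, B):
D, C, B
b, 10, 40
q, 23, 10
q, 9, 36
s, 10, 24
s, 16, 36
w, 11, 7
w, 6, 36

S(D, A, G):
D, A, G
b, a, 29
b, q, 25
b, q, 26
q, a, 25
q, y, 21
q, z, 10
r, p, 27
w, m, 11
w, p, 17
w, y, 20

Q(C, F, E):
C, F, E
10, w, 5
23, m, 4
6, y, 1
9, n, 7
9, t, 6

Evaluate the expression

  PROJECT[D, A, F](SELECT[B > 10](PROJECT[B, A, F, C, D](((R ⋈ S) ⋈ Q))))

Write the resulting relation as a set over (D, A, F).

{(b, a, w), (b, q, w), (q, a, n), (q, a, t), (q, y, n), (q, y, t), (q, z, n), (q, z, t), (w, m, y), (w, p, y), (w, y, y)}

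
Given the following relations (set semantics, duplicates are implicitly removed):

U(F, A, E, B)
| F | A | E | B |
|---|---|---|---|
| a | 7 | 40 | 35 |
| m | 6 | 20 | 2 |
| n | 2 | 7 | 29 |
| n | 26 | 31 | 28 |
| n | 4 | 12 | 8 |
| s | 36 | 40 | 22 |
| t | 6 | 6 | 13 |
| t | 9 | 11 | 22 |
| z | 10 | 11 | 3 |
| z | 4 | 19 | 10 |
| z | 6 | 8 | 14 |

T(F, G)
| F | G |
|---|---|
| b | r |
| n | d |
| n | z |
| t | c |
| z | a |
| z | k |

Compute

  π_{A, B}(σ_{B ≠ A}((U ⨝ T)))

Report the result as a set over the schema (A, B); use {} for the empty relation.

U ⋈ T (natural join on F): {(n, 2, 7, 29, d), (n, 2, 7, 29, z), (n, 26, 31, 28, d), (n, 26, 31, 28, z), (n, 4, 12, 8, d), (n, 4, 12, 8, z), (t, 6, 6, 13, c), (t, 9, 11, 22, c), (z, 10, 11, 3, a), (z, 10, 11, 3, k), (z, 4, 19, 10, a), (z, 4, 19, 10, k), (z, 6, 8, 14, a), (z, 6, 8, 14, k)}
Apply σ_{B ≠ A}; surviving tuples: {(n, 2, 7, 29, d), (n, 2, 7, 29, z), (n, 26, 31, 28, d), (n, 26, 31, 28, z), (n, 4, 12, 8, d), (n, 4, 12, 8, z), (t, 6, 6, 13, c), (t, 9, 11, 22, c), (z, 10, 11, 3, a), (z, 10, 11, 3, k), (z, 4, 19, 10, a), (z, 4, 19, 10, k), (z, 6, 8, 14, a), (z, 6, 8, 14, k)}
Projecting to A, B (6 duplicate(s) eliminated): {(10, 3), (2, 29), (26, 28), (4, 10), (4, 8), (6, 13), (6, 14), (9, 22)}

{(10, 3), (2, 29), (26, 28), (4, 10), (4, 8), (6, 13), (6, 14), (9, 22)}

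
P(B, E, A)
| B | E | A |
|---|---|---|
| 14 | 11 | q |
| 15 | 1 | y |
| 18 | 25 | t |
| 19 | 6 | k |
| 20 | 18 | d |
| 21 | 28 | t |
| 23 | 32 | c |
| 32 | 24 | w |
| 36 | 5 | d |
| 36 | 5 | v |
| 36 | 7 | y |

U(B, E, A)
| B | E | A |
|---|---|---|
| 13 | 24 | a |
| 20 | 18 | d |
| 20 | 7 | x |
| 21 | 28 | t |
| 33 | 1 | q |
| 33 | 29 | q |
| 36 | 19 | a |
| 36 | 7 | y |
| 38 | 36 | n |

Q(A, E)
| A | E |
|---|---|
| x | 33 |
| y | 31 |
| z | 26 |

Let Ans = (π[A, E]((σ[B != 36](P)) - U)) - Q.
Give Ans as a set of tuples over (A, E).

σ[B != 36]: keep tuples satisfying B != 36 → {(14, 11, q), (15, 1, y), (18, 25, t), (19, 6, k), (20, 18, d), (21, 28, t), (23, 32, c), (32, 24, w)}
Set difference of the two operands is {(14, 11, q), (15, 1, y), (18, 25, t), (19, 6, k), (23, 32, c), (32, 24, w)}.
π_{A, E} gives {(c, 32), (k, 6), (q, 11), (t, 25), (w, 24), (y, 1)}.
Set difference of the two operands is {(c, 32), (k, 6), (q, 11), (t, 25), (w, 24), (y, 1)}.

{(c, 32), (k, 6), (q, 11), (t, 25), (w, 24), (y, 1)}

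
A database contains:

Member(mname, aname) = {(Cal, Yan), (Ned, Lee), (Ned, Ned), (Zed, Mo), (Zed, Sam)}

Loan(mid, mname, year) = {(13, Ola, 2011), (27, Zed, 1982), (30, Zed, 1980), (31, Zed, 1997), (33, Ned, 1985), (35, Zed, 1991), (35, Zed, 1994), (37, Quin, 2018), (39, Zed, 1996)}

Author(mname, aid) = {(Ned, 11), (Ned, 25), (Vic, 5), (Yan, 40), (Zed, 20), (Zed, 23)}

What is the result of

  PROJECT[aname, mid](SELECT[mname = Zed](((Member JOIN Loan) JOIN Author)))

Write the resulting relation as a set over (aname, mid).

Natural join on mname: {(Ned, Lee, 33, 1985), (Ned, Ned, 33, 1985), (Zed, Mo, 27, 1982), (Zed, Mo, 30, 1980), (Zed, Mo, 31, 1997), (Zed, Mo, 35, 1991), (Zed, Mo, 35, 1994), (Zed, Mo, 39, 1996), (Zed, Sam, 27, 1982), (Zed, Sam, 30, 1980), (Zed, Sam, 31, 1997), (Zed, Sam, 35, 1991), (Zed, Sam, 35, 1994), (Zed, Sam, 39, 1996)}
Natural join on mname: {(Ned, Lee, 33, 1985, 11), (Ned, Lee, 33, 1985, 25), (Ned, Ned, 33, 1985, 11), (Ned, Ned, 33, 1985, 25), (Zed, Mo, 27, 1982, 20), (Zed, Mo, 27, 1982, 23), (Zed, Mo, 30, 1980, 20), (Zed, Mo, 30, 1980, 23), (Zed, Mo, 31, 1997, 20), (Zed, Mo, 31, 1997, 23), (Zed, Mo, 35, 1991, 20), (Zed, Mo, 35, 1991, 23), (Zed, Mo, 35, 1994, 20), (Zed, Mo, 35, 1994, 23), (Zed, Mo, 39, 1996, 20), (Zed, Mo, 39, 1996, 23), (Zed, Sam, 27, 1982, 20), (Zed, Sam, 27, 1982, 23), (Zed, Sam, 30, 1980, 20), (Zed, Sam, 30, 1980, 23), (Zed, Sam, 31, 1997, 20), (Zed, Sam, 31, 1997, 23), (Zed, Sam, 35, 1991, 20), (Zed, Sam, 35, 1991, 23), (Zed, Sam, 35, 1994, 20), (Zed, Sam, 35, 1994, 23), (Zed, Sam, 39, 1996, 20), (Zed, Sam, 39, 1996, 23)}
Selection mname = Zed: {(Zed, Mo, 27, 1982, 20), (Zed, Mo, 27, 1982, 23), (Zed, Mo, 30, 1980, 20), (Zed, Mo, 30, 1980, 23), (Zed, Mo, 31, 1997, 20), (Zed, Mo, 31, 1997, 23), (Zed, Mo, 35, 1991, 20), (Zed, Mo, 35, 1991, 23), (Zed, Mo, 35, 1994, 20), (Zed, Mo, 35, 1994, 23), (Zed, Mo, 39, 1996, 20), (Zed, Mo, 39, 1996, 23), (Zed, Sam, 27, 1982, 20), (Zed, Sam, 27, 1982, 23), (Zed, Sam, 30, 1980, 20), (Zed, Sam, 30, 1980, 23), (Zed, Sam, 31, 1997, 20), (Zed, Sam, 31, 1997, 23), (Zed, Sam, 35, 1991, 20), (Zed, Sam, 35, 1991, 23), (Zed, Sam, 35, 1994, 20), (Zed, Sam, 35, 1994, 23), (Zed, Sam, 39, 1996, 20), (Zed, Sam, 39, 1996, 23)}
π[aname, mid]: project onto (aname, mid) (14 duplicate(s) eliminated) → {(Mo, 27), (Mo, 30), (Mo, 31), (Mo, 35), (Mo, 39), (Sam, 27), (Sam, 30), (Sam, 31), (Sam, 35), (Sam, 39)}

{(Mo, 27), (Mo, 30), (Mo, 31), (Mo, 35), (Mo, 39), (Sam, 27), (Sam, 30), (Sam, 31), (Sam, 35), (Sam, 39)}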